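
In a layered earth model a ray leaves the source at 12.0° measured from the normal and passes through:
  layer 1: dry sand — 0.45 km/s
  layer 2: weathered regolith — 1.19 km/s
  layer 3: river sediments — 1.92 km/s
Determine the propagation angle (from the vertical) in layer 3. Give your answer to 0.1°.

Ray parameter p = sin 12.0° / 0.45 = 4.6203e-01 s/km.
sin θ_3 = p·V_3 = 4.6203e-01 × 1.92 = 0.8871.
θ_3 = 62.51° from the vertical.

62.5°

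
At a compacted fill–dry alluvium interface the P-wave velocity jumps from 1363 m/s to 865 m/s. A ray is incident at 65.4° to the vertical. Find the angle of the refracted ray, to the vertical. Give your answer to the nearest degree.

35°

sin θ₁/V₁ = sin θ₂/V₂ ⇒ sin θ₂ = 865·sin 65.4°/1363 = 865·0.9092/1363 = 0.5770.
θ₂ = arcsin 0.5770 = 35.24° from the normal.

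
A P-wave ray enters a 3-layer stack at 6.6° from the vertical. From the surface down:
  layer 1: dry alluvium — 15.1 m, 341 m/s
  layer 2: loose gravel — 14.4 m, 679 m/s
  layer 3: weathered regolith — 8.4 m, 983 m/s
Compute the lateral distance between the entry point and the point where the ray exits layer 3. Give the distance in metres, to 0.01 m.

8.08 m

Ray parameter p = sin 6.6° / 341 m/s = 3.3706e-04 s/m.
Layer 1: θ = 6.60°; offset = 15.1·tan 6.60° = 1.7471 m.
Layer 2: sin θ = p·679 = 0.2289 → θ = 13.23°; offset = 14.4·tan 13.23° = 3.3855 m.
Layer 3: sin θ = p·983 = 0.3313 → θ = 19.35°; offset = 8.4·tan 19.35° = 2.9498 m.
Σ offsets = 8.0824 m.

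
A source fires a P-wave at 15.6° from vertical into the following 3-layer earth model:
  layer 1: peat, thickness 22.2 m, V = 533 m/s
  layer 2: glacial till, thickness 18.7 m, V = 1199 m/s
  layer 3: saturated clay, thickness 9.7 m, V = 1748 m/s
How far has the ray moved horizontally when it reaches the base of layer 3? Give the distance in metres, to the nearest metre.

39 m

Apply Snell's law at each interface; in layer i the horizontal offset is hᵢ·tan θᵢ.
Layer 1: θ = 15.60°; offset = 22.2·tan 15.60° = 6.198 m.
Layer 2: sin θ = 1199·sin 15.6°/533 = 0.6049, θ = 37.22°; offset = 18.7·tan 37.22° = 14.207 m.
Layer 3: sin θ = 1748·sin 15.6°/533 = 0.8819, θ = 61.88°; offset = 9.7·tan 61.88° = 18.149 m.
Total horizontal offset = 38.554 m.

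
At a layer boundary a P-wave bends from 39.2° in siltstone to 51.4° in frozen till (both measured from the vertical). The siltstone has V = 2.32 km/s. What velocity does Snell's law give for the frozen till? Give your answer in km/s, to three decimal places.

Snell's law: sin 39.2°/V₁ = sin 51.4°/V₂.
V₂ = V₁·sin 51.4°/sin 39.2° = 2.32 × 1.2365 = 2.869 km/s.

2.869 km/s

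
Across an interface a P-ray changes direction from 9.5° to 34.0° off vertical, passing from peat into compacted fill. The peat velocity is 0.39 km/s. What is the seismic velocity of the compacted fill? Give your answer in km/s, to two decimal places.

Snell's law: sin 9.5°/V₁ = sin 34.0°/V₂.
V₂ = V₁·sin 34.0°/sin 9.5° = 0.39 × 3.3881 = 1.32 km/s.

1.32 km/s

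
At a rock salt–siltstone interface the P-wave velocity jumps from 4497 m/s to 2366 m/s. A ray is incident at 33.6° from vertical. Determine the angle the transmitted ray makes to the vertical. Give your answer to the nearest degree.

17°

sin θ₁/V₁ = sin θ₂/V₂ ⇒ sin θ₂ = 2366·sin 33.6°/4497 = 2366·0.5534/4497 = 0.2912.
θ₂ = arcsin 0.2912 = 16.93° from the normal.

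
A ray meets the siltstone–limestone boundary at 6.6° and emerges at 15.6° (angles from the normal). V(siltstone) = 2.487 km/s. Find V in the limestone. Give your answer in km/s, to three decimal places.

5.819 km/s

Snell's law: sin 6.6°/V₁ = sin 15.6°/V₂.
V₂ = V₁·sin 15.6°/sin 6.6° = 2.487 × 2.3397 = 5.819 km/s.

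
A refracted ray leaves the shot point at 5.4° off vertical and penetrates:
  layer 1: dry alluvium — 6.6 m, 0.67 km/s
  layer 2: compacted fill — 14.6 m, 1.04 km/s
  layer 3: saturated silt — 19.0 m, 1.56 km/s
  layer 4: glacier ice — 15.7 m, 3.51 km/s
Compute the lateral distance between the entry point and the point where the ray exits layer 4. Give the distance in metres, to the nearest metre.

Ray parameter p = sin 5.4° / 0.67 km/s = 1.4046e-01 s/km.
Layer 1: θ = 5.40°; offset = 6.6·tan 5.40° = 0.624 m.
Layer 2: sin θ = p·1.04 = 0.1461 → θ = 8.40°; offset = 14.6·tan 8.40° = 2.156 m.
Layer 3: sin θ = p·1.56 = 0.2191 → θ = 12.66°; offset = 19.0·tan 12.66° = 4.267 m.
Layer 4: sin θ = p·3.51 = 0.4930 → θ = 29.54°; offset = 15.7·tan 29.54° = 8.897 m.
Total horizontal offset = 15.943 m.

16 m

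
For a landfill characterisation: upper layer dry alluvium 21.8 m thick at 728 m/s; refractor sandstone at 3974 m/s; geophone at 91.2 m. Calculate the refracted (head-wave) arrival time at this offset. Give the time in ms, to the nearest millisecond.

θ_c = arcsin(V₁/V₂) = arcsin(728/3974) = 10.56°, cos θ_c = 0.9831.
Intercept time tᵢ = 2h cos θ_c / V₁ = 2·21.8·0.9831/728 = 0.05888 s.
t = x/V₂ + tᵢ = 91.2/3974 + 0.05888 = 0.08183 s.

82 ms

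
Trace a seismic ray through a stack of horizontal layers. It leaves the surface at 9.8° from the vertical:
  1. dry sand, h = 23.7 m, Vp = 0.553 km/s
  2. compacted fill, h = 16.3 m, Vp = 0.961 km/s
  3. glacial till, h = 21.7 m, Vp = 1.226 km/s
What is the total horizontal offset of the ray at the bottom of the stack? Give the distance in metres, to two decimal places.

Apply Snell's law at each interface; in layer i the horizontal offset is hᵢ·tan θᵢ.
Layer 1: θ = 9.80°; offset = 23.7·tan 9.80° = 4.0937 m.
Layer 2: sin θ = 0.961·sin 9.8°/0.553 = 0.2958, θ = 17.20°; offset = 16.3·tan 17.20° = 5.0472 m.
Layer 3: sin θ = 1.226·sin 9.8°/0.553 = 0.3774, θ = 22.17°; offset = 21.7·tan 22.17° = 8.8423 m.
Total horizontal offset = 17.9832 m.

17.98 m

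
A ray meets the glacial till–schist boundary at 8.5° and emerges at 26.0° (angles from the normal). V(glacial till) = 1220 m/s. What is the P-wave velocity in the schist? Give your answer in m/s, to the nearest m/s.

3618 m/s

Snell's law: sin 8.5°/V₁ = sin 26.0°/V₂.
V₂ = V₁·sin 26.0°/sin 8.5° = 1220 × 2.9658 = 3618.26 m/s.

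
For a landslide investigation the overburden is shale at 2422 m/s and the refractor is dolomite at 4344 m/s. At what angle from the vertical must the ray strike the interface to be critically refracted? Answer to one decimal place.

33.9°

At critical incidence the refracted ray runs along the interface (θ₂ = 90°), so sin θ_c = V₁/V₂.
θ_c = arcsin(2422/4344) = arcsin 0.5576 = 33.89°.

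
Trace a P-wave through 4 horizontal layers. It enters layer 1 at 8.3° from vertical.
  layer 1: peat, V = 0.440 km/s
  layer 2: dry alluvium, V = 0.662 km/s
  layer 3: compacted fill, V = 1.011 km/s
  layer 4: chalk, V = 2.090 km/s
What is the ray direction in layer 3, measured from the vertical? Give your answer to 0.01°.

19.37°

Ray parameter p = sin 8.3° / 0.440 = 3.2808e-01 s/km.
sin θ_3 = p·V_3 = 3.2808e-01 × 1.011 = 0.3317.
θ_3 = arcsin 0.3317 = 19.37°.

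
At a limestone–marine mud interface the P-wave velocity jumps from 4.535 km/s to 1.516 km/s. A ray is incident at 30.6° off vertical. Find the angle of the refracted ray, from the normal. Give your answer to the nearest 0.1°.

9.8°

sin θ₁/V₁ = sin θ₂/V₂ ⇒ sin θ₂ = 1.516·sin 30.6°/4.535 = 1.516·0.5090/4.535 = 0.1702.
θ₂ = arcsin 0.1702 = 9.80° from the normal.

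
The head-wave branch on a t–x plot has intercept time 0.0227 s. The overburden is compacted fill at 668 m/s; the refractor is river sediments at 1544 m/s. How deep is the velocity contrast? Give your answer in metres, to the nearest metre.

θ_c = arcsin(668/1544) = 25.64°; cos θ_c = 0.9016.
tᵢ = 2h cos θ_c/V₁ ⇒ h = tᵢ·V₁/(2 cos θ_c) = 0.0227·668/(2·0.9016) = 8.41 m.

8 m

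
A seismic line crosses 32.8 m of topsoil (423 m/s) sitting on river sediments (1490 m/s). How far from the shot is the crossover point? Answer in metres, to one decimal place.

87.8 m

x_cross = 2h·√((V₂+V₁)/(V₂−V₁)).
(V₂+V₁)/(V₂−V₁) = (1490+423)/(1490−423) = 1.7929; √ = 1.3390.
x_cross = 2·32.8·1.3390 = 87.84 m.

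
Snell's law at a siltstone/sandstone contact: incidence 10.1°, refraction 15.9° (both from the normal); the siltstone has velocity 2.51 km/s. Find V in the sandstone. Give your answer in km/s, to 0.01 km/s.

Snell's law: sin 10.1°/V₁ = sin 15.9°/V₂.
V₂ = V₁·sin 15.9°/sin 10.1° = 2.51 × 1.5622 = 3.92 km/s.

3.92 km/s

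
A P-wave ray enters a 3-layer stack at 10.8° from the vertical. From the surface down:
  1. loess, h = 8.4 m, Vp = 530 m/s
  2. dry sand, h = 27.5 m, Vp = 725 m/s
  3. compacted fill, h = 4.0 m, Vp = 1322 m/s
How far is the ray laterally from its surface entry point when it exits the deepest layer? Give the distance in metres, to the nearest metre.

p = sin θ₁/V₁ = sin 10.8°/530 = 3.5355e-04 s/m is conserved through the stack.
Layer 1: θ = 10.80°; offset = 8.4·tan 10.80° = 1.602 m.
Layer 2: sin θ = p·725 = 0.2563 → θ = 14.85°; offset = 27.5·tan 14.85° = 7.293 m.
Layer 3: sin θ = p·1322 = 0.4674 → θ = 27.87°; offset = 4.0·tan 27.87° = 2.115 m.
Total horizontal offset = 11.010 m.

11 m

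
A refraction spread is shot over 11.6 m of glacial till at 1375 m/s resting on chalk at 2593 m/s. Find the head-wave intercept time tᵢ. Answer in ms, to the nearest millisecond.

θ_c = arcsin(V₁/V₂) = arcsin(1375/2593) = 32.02°; cos θ_c = 0.8478.
tᵢ = 2h·cos θ_c / V₁ = 2·11.6·0.8478 / 1375 = 0.01431 s.

14 ms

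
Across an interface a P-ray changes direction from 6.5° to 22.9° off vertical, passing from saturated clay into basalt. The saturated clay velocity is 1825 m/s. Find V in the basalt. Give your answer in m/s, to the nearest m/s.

Snell's law: sin 6.5°/V₁ = sin 22.9°/V₂.
V₂ = V₁·sin 22.9°/sin 6.5° = 1825 × 3.4374 = 6273.24 m/s.

6273 m/s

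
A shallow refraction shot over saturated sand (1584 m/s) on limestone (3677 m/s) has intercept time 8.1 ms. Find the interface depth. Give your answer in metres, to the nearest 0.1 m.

7.1 m

h = tᵢ·V₁·V₂ / (2·√(V₂²−V₁²)).
√(V₂²−V₁²) = √(3677² − 1584²) = 3318.3 m/s.
h = 0.0081 s × 1584 × 3677 / (2 × 3318.3) = 7.11 m.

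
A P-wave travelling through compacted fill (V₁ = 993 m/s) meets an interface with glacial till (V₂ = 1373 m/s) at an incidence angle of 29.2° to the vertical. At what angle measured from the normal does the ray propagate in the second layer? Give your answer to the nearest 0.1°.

sin θ₁/V₁ = sin θ₂/V₂ ⇒ sin θ₂ = 1373·sin 29.2°/993 = 1373·0.4879/993 = 0.6746.
θ₂ = arcsin 0.6746 = 42.42° from the normal.

42.4°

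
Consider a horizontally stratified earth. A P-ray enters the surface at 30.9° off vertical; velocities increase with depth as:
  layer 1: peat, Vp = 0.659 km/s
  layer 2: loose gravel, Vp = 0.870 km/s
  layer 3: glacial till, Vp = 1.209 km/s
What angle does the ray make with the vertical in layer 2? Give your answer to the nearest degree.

Snell's law across each interface conserves sin θ / V, so sin θ_2 = V_2·sin θ₁/V₁.
sin θ_2 = 0.870 × sin 30.9° / 0.659 = 0.6780.
θ_2 = 42.69° from the vertical.

43°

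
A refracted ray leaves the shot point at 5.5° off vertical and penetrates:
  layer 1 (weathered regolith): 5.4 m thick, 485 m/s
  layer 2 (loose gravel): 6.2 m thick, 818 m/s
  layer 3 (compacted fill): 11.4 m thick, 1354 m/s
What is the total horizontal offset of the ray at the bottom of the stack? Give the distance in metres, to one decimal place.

4.7 m

p = sin θ₁/V₁ = sin 5.5°/485 = 1.9762e-04 s/m is conserved through the stack.
Layer 1: θ = 5.50°; offset = 5.4·tan 5.50° = 0.520 m.
Layer 2: sin θ = p·818 = 0.1617 → θ = 9.30°; offset = 6.2·tan 9.30° = 1.016 m.
Layer 3: sin θ = p·1354 = 0.2676 → θ = 15.52°; offset = 11.4·tan 15.52° = 3.166 m.
Total horizontal offset = 4.701 m.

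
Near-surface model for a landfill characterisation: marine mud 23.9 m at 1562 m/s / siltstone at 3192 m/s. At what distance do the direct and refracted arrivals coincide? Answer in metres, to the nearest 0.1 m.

81.6 m

θ_c = arcsin(1562/3192) = 29.30°, so cos θ_c = 0.8721 and tᵢ = 2h cos θ_c/V₁ = 0.0267 s.
At crossover x/V₁ = x/V₂ + tᵢ ⇒ x = tᵢ/(1/V₁ − 1/V₂) = 0.02669/(6.4020e-04 − 3.1328e-04) = 81.63 m.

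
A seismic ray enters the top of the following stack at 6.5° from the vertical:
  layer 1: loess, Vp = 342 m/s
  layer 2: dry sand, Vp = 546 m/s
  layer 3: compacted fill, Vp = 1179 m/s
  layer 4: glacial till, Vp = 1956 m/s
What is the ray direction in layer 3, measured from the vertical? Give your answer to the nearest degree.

23°

Ray parameter p = sin 6.5° / 342 = 3.3100e-04 s/m.
sin θ_3 = p·V_3 = 3.3100e-04 × 1179 = 0.3903.
θ_3 = 22.97° from the vertical.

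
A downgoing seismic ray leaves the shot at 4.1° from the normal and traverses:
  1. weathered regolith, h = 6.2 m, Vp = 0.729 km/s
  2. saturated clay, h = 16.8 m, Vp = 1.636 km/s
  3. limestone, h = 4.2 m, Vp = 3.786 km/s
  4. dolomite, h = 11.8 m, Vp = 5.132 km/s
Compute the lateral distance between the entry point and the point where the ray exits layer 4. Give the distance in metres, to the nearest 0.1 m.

Ray parameter p = sin 4.1° / 0.729 km/s = 9.8076e-02 s/km.
Layer 1: θ = 4.10°; offset = 6.2·tan 4.10° = 0.444 m.
Layer 2: sin θ = p·1.636 = 0.1605 → θ = 9.23°; offset = 16.8·tan 9.23° = 2.731 m.
Layer 3: sin θ = p·3.786 = 0.3713 → θ = 21.80°; offset = 4.2·tan 21.80° = 1.680 m.
Layer 4: sin θ = p·5.132 = 0.5033 → θ = 30.22°; offset = 11.8·tan 30.22° = 6.873 m.
Σ offsets = 11.728 m.

11.7 m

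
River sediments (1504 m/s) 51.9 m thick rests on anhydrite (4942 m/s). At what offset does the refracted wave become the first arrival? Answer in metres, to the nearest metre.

142 m

x_cross = 2h·√((V₂+V₁)/(V₂−V₁)).
(V₂+V₁)/(V₂−V₁) = (4942+1504)/(4942−1504) = 1.8749; √ = 1.3693.
x_cross = 2·51.9·1.3693 = 142.13 m.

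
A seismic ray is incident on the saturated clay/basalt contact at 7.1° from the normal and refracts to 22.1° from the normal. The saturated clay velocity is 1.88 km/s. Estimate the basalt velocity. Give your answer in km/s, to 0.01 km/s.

5.72 km/s

sin 7.1° = 0.1236; sin 22.1° = 0.3762.
V₂ = V₁·(sin θ₂/sin θ₁) = 1.88·(0.3762/0.1236) = 5.72 km/s.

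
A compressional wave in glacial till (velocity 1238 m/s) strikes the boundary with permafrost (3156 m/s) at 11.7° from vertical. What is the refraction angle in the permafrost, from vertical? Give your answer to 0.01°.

31.13°

sin θ₁/V₁ = sin θ₂/V₂ ⇒ sin θ₂ = 3156·sin 11.7°/1238 = 3156·0.2028/1238 = 0.5170.
θ₂ = sin⁻¹(0.5170) = 31.13° (from vertical).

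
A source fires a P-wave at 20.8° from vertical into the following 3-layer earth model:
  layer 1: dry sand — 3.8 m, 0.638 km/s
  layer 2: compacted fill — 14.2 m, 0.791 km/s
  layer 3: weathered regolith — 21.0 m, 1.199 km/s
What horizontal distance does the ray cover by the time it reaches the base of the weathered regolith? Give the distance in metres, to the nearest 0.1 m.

Apply Snell's law at each interface; in layer i the horizontal offset is hᵢ·tan θᵢ.
Layer 1: θ = 20.80°; offset = 3.8·tan 20.80° = 1.443 m.
Layer 2: sin θ = 0.791·sin 20.8°/0.638 = 0.4403, θ = 26.12°; offset = 14.2·tan 26.12° = 6.963 m.
Layer 3: sin θ = 1.199·sin 20.8°/0.638 = 0.6674, θ = 41.86°; offset = 21.0·tan 41.86° = 18.818 m.
Total horizontal offset = 27.224 m.

27.2 m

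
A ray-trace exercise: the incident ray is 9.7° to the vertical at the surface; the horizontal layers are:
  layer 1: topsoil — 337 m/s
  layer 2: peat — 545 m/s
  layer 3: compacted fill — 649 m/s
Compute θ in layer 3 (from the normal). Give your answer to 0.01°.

Snell's law across each interface conserves sin θ / V, so sin θ_3 = V_3·sin θ₁/V₁.
sin θ_3 = 649 × sin 9.7° / 337 = 0.3245.
θ_3 = arcsin 0.3245 = 18.93°.

18.93°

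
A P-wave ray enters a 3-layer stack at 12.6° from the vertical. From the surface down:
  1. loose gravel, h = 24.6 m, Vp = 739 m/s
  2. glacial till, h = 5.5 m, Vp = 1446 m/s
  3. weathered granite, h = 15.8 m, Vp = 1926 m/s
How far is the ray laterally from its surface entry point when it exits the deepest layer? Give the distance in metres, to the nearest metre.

p = sin θ₁/V₁ = sin 12.6°/739 = 2.9519e-04 s/m is conserved through the stack.
Layer 1: θ = 12.60°; offset = 24.6·tan 12.60° = 5.499 m.
Layer 2: sin θ = p·1446 = 0.4268 → θ = 25.27°; offset = 5.5·tan 25.27° = 2.596 m.
Layer 3: sin θ = p·1926 = 0.5685 → θ = 34.65°; offset = 15.8·tan 34.65° = 10.919 m.
Total horizontal offset = 19.014 m.

19 m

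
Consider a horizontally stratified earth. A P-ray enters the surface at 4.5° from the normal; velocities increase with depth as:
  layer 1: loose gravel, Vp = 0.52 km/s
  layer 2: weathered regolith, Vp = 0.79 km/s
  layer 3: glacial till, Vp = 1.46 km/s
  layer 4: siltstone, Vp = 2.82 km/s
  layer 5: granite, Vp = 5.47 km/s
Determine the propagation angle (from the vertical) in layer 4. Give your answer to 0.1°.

25.2°

Ray parameter p = sin 4.5° / 0.52 = 1.5088e-01 s/km.
sin θ_4 = p·V_4 = 1.5088e-01 × 2.82 = 0.4255.
θ_4 = 25.18° from the vertical.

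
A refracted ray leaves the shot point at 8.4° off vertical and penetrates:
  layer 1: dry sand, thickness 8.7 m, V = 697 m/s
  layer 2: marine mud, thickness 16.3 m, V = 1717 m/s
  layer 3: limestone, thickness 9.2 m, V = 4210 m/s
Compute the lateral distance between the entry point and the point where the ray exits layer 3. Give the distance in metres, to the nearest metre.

Ray parameter p = sin 8.4° / 697 m/s = 2.0959e-04 s/m.
Layer 1: θ = 8.40°; offset = 8.7·tan 8.40° = 1.285 m.
Layer 2: sin θ = p·1717 = 0.3599 → θ = 21.09°; offset = 16.3·tan 21.09° = 6.287 m.
Layer 3: sin θ = p·4210 = 0.8824 → θ = 61.93°; offset = 9.2·tan 61.93° = 17.251 m.
Total horizontal offset = 24.823 m.

25 m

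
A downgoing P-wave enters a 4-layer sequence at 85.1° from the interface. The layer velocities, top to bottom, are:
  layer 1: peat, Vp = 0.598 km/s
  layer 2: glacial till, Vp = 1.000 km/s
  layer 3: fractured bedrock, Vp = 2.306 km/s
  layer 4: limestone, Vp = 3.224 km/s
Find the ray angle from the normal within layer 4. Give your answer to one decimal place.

27.4°

From the normal: θ₁ = 90° − 85.1° = 4.9°.
Ray parameter p = sin 4.9° / 0.598 = 1.4284e-01 s/km.
sin θ_4 = p·V_4 = 1.4284e-01 × 3.224 = 0.4605.
θ_4 = arcsin 0.4605 = 27.42°.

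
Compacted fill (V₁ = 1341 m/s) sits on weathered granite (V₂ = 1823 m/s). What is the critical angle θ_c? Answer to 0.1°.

47.4°

At critical incidence the refracted ray runs along the interface (θ₂ = 90°), so sin θ_c = V₁/V₂.
θ_c = arcsin(1341/1823) = arcsin 0.7356 = 47.36°.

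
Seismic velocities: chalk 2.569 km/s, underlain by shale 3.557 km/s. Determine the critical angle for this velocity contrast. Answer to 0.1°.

At critical incidence the refracted ray runs along the interface (θ₂ = 90°), so sin θ_c = V₁/V₂.
θ_c = arcsin(2.569/3.557) = arcsin 0.7222 = 46.24°.

46.2°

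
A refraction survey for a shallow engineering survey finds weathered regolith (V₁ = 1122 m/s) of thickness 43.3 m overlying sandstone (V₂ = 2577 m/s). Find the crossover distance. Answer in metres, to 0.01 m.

θ_c = arcsin(1122/2577) = 25.81°, so cos θ_c = 0.9002 and tᵢ = 2h cos θ_c/V₁ = 0.0695 s.
At crossover x/V₁ = x/V₂ + tᵢ ⇒ x = tᵢ/(1/V₁ − 1/V₂) = 0.06948/(8.9127e-04 − 3.8805e-04) = 138.08 m.

138.08 m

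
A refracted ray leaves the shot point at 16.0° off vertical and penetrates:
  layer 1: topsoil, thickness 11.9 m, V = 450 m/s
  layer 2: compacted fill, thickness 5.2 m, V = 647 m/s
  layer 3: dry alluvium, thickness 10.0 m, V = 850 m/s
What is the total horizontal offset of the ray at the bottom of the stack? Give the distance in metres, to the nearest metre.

12 m

Ray parameter p = sin 16.0° / 450 m/s = 6.1253e-04 s/m.
Layer 1: θ = 16.00°; offset = 11.9·tan 16.00° = 3.412 m.
Layer 2: sin θ = p·647 = 0.3963 → θ = 23.35°; offset = 5.2·tan 23.35° = 2.245 m.
Layer 3: sin θ = p·850 = 0.5206 → θ = 31.38°; offset = 10.0·tan 31.38° = 6.098 m.
Summing the layer offsets gives 11.755 m.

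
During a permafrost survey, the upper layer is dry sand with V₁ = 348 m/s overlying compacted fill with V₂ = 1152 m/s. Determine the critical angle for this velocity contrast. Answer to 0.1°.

17.6°

At critical incidence the refracted ray runs along the interface (θ₂ = 90°), so sin θ_c = V₁/V₂.
θ_c = arcsin(348/1152) = arcsin 0.3021 = 17.58°.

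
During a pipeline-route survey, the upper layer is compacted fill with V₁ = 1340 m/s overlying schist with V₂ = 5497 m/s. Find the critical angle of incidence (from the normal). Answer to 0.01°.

Critical incidence: sin θ_c = V₁/V₂ = 1340/5497 = 0.2438.
θ_c = arcsin 0.2438 = 14.11°.

14.11°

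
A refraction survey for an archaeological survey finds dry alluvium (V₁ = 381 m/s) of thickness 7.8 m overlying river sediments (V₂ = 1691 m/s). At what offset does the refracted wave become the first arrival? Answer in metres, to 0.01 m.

x_cross = 2h·√((V₂+V₁)/(V₂−V₁)).
(V₂+V₁)/(V₂−V₁) = (1691+381)/(1691−381) = 1.5817; √ = 1.2576.
x_cross = 2·7.8·1.2576 = 19.62 m.

19.62 m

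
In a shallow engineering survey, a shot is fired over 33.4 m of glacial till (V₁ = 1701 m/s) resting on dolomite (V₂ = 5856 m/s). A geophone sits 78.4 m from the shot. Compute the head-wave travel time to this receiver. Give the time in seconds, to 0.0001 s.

θ_c = arcsin(V₁/V₂) = arcsin(1701/5856) = 16.89°, cos θ_c = 0.9569.
Intercept time tᵢ = 2h cos θ_c / V₁ = 2·33.4·0.9569/1701 = 0.03758 s.
t = x/V₂ + tᵢ = 78.4/5856 + 0.03758 = 0.05097 s.

0.0510 s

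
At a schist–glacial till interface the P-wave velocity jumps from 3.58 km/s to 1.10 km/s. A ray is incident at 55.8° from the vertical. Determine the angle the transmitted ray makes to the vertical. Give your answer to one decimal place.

sin θ₁/V₁ = sin θ₂/V₂ ⇒ sin θ₂ = 1.10·sin 55.8°/3.58 = 1.10·0.8271/3.58 = 0.2541.
θ₂ = arcsin 0.2541 = 14.72° from the normal.

14.7°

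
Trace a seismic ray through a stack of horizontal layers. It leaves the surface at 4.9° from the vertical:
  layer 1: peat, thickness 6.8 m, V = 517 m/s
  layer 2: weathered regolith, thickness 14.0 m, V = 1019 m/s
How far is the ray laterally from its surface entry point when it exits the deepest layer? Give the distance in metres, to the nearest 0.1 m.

Ray parameter p = sin 4.9° / 517 m/s = 1.6522e-04 s/m.
Layer 1: θ = 4.90°; offset = 6.8·tan 4.90° = 0.583 m.
Layer 2: sin θ = p·1019 = 0.1684 → θ = 9.69°; offset = 14.0·tan 9.69° = 2.391 m.
Summing the layer offsets gives 2.974 m.

3.0 m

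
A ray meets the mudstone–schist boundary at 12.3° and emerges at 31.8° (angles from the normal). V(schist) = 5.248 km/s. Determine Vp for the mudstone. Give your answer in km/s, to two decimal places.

Snell's law: sin 12.3°/V₁ = sin 31.8°/V₂.
V₁ = V₂·sin 12.3°/sin 31.8° = 5.248 × 0.4043 = 2.12 km/s.

2.12 km/s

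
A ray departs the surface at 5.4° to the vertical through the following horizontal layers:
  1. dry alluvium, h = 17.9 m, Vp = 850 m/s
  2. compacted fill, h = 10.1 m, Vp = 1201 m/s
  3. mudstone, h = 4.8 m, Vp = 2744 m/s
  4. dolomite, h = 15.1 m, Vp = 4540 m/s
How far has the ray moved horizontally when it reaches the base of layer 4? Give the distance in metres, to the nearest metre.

13 m

Apply Snell's law at each interface; in layer i the horizontal offset is hᵢ·tan θᵢ.
Layer 1: θ = 5.40°; offset = 17.9·tan 5.40° = 1.692 m.
Layer 2: sin θ = 1201·sin 5.4°/850 = 0.1330, θ = 7.64°; offset = 10.1·tan 7.64° = 1.355 m.
Layer 3: sin θ = 2744·sin 5.4°/850 = 0.3038, θ = 17.69°; offset = 4.8·tan 17.69° = 1.531 m.
Layer 4: sin θ = 4540·sin 5.4°/850 = 0.5026, θ = 30.18°; offset = 15.1·tan 30.18° = 8.780 m.
Summing the layer offsets gives 13.357 m.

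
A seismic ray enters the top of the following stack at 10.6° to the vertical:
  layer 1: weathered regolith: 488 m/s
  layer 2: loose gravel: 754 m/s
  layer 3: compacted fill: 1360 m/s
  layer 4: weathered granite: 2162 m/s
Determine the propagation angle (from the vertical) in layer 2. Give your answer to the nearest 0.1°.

Snell's law across each interface conserves sin θ / V, so sin θ_2 = V_2·sin θ₁/V₁.
sin θ_2 = 754 × sin 10.6° / 488 = 0.2842.
θ_2 = 16.51° from the vertical.

16.5°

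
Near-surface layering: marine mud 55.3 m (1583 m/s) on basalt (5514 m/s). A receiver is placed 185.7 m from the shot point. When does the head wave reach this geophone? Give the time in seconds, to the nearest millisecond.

0.101 s

θ_c = arcsin(V₁/V₂) = arcsin(1583/5514) = 16.68°, cos θ_c = 0.9579.
Intercept time tᵢ = 2h cos θ_c / V₁ = 2·55.3·0.9579/1583 = 0.06693 s.
t = x/V₂ + tᵢ = 185.7/5514 + 0.06693 = 0.10060 s.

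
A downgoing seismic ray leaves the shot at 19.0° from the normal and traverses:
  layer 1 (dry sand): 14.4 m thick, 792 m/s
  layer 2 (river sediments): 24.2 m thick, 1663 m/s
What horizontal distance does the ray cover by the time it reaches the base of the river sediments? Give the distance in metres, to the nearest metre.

28 m

p = sin θ₁/V₁ = sin 19.0°/792 = 4.1107e-04 s/m is conserved through the stack.
Layer 1: θ = 19.00°; offset = 14.4·tan 19.00° = 4.958 m.
Layer 2: sin θ = p·1663 = 0.6836 → θ = 43.13°; offset = 24.2·tan 43.13° = 22.667 m.
Total horizontal offset = 27.625 m.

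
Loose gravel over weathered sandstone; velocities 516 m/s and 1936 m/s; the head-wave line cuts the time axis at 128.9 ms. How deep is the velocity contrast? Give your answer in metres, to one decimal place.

34.5 m

θ_c = arcsin(516/1936) = 15.46°; cos θ_c = 0.9638.
tᵢ = 2h cos θ_c/V₁ ⇒ h = tᵢ·V₁/(2 cos θ_c) = 0.1289·516/(2·0.9638) = 34.50 m.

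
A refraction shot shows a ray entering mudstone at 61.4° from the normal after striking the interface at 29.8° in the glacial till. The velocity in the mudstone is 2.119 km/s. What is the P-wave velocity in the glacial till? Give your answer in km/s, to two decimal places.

1.20 km/s

sin 29.8° = 0.4970; sin 61.4° = 0.8780.
V₁ = V₂·(sin θ₁/sin θ₂) = 2.119·(0.4970/0.8780) = 1.20 km/s.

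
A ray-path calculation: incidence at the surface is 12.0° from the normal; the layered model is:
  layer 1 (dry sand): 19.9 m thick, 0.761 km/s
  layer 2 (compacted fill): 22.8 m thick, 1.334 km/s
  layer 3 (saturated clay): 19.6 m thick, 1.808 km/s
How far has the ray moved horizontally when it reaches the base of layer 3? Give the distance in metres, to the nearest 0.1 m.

24.3 m

Apply Snell's law at each interface; in layer i the horizontal offset is hᵢ·tan θᵢ.
Layer 1: θ = 12.00°; offset = 19.9·tan 12.00° = 4.230 m.
Layer 2: sin θ = 1.334·sin 12.0°/0.761 = 0.3645, θ = 21.37°; offset = 22.8·tan 21.37° = 8.923 m.
Layer 3: sin θ = 1.808·sin 12.0°/0.761 = 0.4940, θ = 29.60°; offset = 19.6·tan 29.60° = 11.135 m.
Summing the layer offsets gives 24.288 m.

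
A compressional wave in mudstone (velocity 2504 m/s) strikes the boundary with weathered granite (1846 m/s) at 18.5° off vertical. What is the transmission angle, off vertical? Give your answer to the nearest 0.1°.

sin θ₁/V₁ = sin θ₂/V₂ ⇒ sin θ₂ = 1846·sin 18.5°/2504 = 1846·0.3173/2504 = 0.2339.
θ₂ = sin⁻¹(0.2339) = 13.53° (from vertical).

13.5°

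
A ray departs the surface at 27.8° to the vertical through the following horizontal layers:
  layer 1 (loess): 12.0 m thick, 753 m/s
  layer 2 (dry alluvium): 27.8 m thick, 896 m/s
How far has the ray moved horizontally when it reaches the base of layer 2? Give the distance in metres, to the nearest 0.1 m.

Apply Snell's law at each interface; in layer i the horizontal offset is hᵢ·tan θᵢ.
Layer 1: θ = 27.80°; offset = 12.0·tan 27.80° = 6.327 m.
Layer 2: sin θ = 896·sin 27.8°/753 = 0.5550, θ = 33.71°; offset = 27.8·tan 33.71° = 18.546 m.
Total horizontal offset = 24.873 m.

24.9 m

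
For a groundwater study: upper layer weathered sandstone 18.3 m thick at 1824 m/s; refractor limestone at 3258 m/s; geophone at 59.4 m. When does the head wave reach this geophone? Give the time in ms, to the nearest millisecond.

t = x/V₂ + 2h·√(V₂²−V₁²)/(V₁V₂).
√(V₂²−V₁²) = √(3258²−1824²) = 2699.6 m/s; delay term = 2·18.3·2699.6/(1824·3258) = 0.01663 s.
t = 59.4/3258 + 0.01663 = 0.03486 s.

35 ms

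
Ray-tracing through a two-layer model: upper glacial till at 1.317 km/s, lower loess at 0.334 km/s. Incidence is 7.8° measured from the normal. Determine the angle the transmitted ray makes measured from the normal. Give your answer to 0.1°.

2.0°

sin θ₁/V₁ = sin θ₂/V₂ ⇒ sin θ₂ = 0.334·sin 7.8°/1.317 = 0.334·0.1357/1.317 = 0.0344.
θ₂ = arcsin 0.0344 = 1.97° from the normal.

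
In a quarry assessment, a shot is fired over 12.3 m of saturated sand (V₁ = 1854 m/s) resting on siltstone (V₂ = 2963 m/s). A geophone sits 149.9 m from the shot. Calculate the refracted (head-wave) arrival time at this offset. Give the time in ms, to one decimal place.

t = x/V₂ + 2h·√(V₂²−V₁²)/(V₁V₂).
√(V₂²−V₁²) = √(2963²−1854²) = 2311.3 m/s; delay term = 2·12.3·2311.3/(1854·2963) = 0.01035 s.
t = 149.9/2963 + 0.01035 = 0.06094 s.

60.9 ms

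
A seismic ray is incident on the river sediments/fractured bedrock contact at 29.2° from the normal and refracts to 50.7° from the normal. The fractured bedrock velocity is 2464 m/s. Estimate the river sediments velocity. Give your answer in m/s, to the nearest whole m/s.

Snell's law: sin 29.2°/V₁ = sin 50.7°/V₂.
V₁ = V₂·sin 29.2°/sin 50.7° = 2464 × 0.6304 = 1553.40 m/s.

1553 m/s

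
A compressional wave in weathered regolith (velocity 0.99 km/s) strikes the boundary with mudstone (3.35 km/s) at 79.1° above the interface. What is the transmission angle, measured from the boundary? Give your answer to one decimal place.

Angle from the normal: 90° − 79.1° = 10.9°.
sin θ₁/V₁ = sin θ₂/V₂ ⇒ sin θ₂ = 3.35·sin 10.9°/0.99 = 3.35·0.1891/0.99 = 0.6399.
θ₂ = sin⁻¹(0.6399) = 39.78° (from vertical).
From the interface: 90° − 39.78° = 50.22°.

50.2°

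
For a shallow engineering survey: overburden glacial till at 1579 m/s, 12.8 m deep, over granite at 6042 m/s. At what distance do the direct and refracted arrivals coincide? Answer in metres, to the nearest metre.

x_cross = 2h·√((V₂+V₁)/(V₂−V₁)).
(V₂+V₁)/(V₂−V₁) = (6042+1579)/(6042−1579) = 1.7076; √ = 1.3068.
x_cross = 2·12.8·1.3068 = 33.45 m.

33 m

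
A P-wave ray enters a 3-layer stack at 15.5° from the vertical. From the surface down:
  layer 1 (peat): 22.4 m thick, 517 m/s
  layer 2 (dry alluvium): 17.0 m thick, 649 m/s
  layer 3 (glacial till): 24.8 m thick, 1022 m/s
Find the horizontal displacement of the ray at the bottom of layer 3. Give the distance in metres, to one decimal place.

Apply Snell's law at each interface; in layer i the horizontal offset is hᵢ·tan θᵢ.
Layer 1: θ = 15.50°; offset = 22.4·tan 15.50° = 6.212 m.
Layer 2: sin θ = 649·sin 15.5°/517 = 0.3355, θ = 19.60°; offset = 17.0·tan 19.60° = 6.054 m.
Layer 3: sin θ = 1022·sin 15.5°/517 = 0.5283, θ = 31.89°; offset = 24.8·tan 31.89° = 15.430 m.
Σ offsets = 27.696 m.

27.7 m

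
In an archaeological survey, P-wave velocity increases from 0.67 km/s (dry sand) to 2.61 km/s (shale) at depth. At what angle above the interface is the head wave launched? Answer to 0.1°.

75.1°

Critical incidence: sin θ_c = V₁/V₂ = 0.67/2.61 = 0.2567.
θ_c = arcsin 0.2567 = 14.87°.
Measured from the interface: 90° − 14.87° = 75.13°.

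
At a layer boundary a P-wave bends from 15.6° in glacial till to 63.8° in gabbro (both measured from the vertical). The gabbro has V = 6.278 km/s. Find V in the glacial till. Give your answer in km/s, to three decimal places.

sin 15.6° = 0.2689; sin 63.8° = 0.8973.
V₁ = V₂·(sin θ₁/sin θ₂) = 6.278·(0.2689/0.8973) = 1.882 km/s.

1.882 km/s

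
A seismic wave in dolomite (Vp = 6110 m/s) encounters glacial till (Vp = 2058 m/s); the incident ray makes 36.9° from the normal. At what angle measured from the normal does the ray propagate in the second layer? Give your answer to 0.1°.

11.7°

Snell's law: sin θ₂ = (V₂/V₁)·sin θ₁ = (2058/6110)·sin 36.9° = 0.2022.
θ₂ = arcsin 0.2022 = 11.67° from the normal.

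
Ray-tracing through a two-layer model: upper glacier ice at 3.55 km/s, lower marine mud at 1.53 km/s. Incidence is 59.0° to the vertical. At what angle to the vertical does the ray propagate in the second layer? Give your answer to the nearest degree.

22°

Snell's law: sin θ₂ = (V₂/V₁)·sin θ₁ = (1.53/3.55)·sin 59.0° = 0.3694.
θ₂ = arcsin 0.3694 = 21.68° from the normal.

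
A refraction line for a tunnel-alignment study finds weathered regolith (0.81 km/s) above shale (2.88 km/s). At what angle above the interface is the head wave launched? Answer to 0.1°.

Critical incidence: sin θ_c = V₁/V₂ = 0.81/2.88 = 0.2812.
θ_c = arcsin 0.2812 = 16.33°.
Measured from the interface: 90° − 16.33° = 73.67°.

73.7°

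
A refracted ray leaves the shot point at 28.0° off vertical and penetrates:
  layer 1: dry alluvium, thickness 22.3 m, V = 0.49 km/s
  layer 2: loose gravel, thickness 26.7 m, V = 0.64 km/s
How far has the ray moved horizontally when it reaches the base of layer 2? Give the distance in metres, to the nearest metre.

33 m

Apply Snell's law at each interface; in layer i the horizontal offset is hᵢ·tan θᵢ.
Layer 1: θ = 28.00°; offset = 22.3·tan 28.00° = 11.857 m.
Layer 2: sin θ = 0.64·sin 28.0°/0.49 = 0.6132, θ = 37.82°; offset = 26.7·tan 37.82° = 20.726 m.
Summing the layer offsets gives 32.583 m.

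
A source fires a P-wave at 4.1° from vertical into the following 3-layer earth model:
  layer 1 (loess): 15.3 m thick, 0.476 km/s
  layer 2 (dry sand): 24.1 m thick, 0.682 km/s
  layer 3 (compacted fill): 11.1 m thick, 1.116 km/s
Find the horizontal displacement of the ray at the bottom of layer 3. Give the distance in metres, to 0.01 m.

5.47 m

Apply Snell's law at each interface; in layer i the horizontal offset is hᵢ·tan θᵢ.
Layer 1: θ = 4.10°; offset = 15.3·tan 4.10° = 1.0967 m.
Layer 2: sin θ = 0.682·sin 4.1°/0.476 = 0.1024, θ = 5.88°; offset = 24.1·tan 5.88° = 2.4819 m.
Layer 3: sin θ = 1.116·sin 4.1°/0.476 = 0.1676, θ = 9.65°; offset = 11.1·tan 9.65° = 1.8874 m.
Total horizontal offset = 5.4660 m.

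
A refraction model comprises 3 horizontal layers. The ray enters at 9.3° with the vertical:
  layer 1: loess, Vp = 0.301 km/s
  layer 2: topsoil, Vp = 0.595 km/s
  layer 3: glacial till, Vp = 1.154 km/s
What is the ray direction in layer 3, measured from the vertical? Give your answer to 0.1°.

38.3°

Snell's law across each interface conserves sin θ / V, so sin θ_3 = V_3·sin θ₁/V₁.
sin θ_3 = 1.154 × sin 9.3° / 0.301 = 0.6196.
θ_3 = 38.28° from the vertical.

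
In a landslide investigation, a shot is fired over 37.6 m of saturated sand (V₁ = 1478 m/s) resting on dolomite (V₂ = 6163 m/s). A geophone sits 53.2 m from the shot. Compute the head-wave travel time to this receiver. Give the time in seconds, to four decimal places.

0.0580 s

θ_c = arcsin(V₁/V₂) = arcsin(1478/6163) = 13.88°, cos θ_c = 0.9708.
Intercept time tᵢ = 2h cos θ_c / V₁ = 2·37.6·0.9708/1478 = 0.04939 s.
t = x/V₂ + tᵢ = 53.2/6163 + 0.04939 = 0.05803 s.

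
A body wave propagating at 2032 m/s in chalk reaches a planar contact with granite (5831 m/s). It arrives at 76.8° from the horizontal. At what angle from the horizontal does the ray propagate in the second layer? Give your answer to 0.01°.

Angle from the normal: 90° − 76.8° = 13.2°.
sin θ₁/V₁ = sin θ₂/V₂ ⇒ sin θ₂ = 5831·sin 13.2°/2032 = 5831·0.2284/2032 = 0.6553.
θ₂ = sin⁻¹(0.6553) = 40.94° (from vertical).
From the interface: 90° − 40.94° = 49.06°.

49.06°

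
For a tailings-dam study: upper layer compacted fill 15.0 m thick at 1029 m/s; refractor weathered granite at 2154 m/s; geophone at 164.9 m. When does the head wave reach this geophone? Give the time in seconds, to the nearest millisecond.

0.102 s

t = x/V₂ + 2h·√(V₂²−V₁²)/(V₁V₂).
√(V₂²−V₁²) = √(2154²−1029²) = 1892.3 m/s; delay term = 2·15.0·1892.3/(1029·2154) = 0.02561 s.
t = 164.9/2154 + 0.02561 = 0.10217 s.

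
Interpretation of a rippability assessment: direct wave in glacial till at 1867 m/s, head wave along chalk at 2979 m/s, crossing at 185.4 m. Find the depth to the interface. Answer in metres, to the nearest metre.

h = (x_cross/2)·√((V₂−V₁)/(V₂+V₁)).
(V₂−V₁)/(V₂+V₁) = (2979−1867)/(2979+1867) = 0.2295; √ = 0.4790.
h = (185.4/2)·0.4790 = 44.41 m.

44 m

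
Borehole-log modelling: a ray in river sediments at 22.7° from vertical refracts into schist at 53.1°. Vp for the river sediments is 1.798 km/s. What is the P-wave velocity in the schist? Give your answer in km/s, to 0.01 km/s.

3.73 km/s

sin 22.7° = 0.3859; sin 53.1° = 0.7997.
V₂ = V₁·(sin θ₂/sin θ₁) = 1.798·(0.7997/0.3859) = 3.73 km/s.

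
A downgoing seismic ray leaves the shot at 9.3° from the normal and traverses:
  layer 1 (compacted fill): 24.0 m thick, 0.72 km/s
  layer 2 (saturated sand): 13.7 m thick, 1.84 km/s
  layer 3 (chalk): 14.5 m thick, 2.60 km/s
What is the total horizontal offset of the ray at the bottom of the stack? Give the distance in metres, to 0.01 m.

20.56 m

p = sin θ₁/V₁ = sin 9.3°/0.72 = 2.2445e-01 s/km is conserved through the stack.
Layer 1: θ = 9.30°; offset = 24.0·tan 9.30° = 3.9302 m.
Layer 2: sin θ = p·1.84 = 0.4130 → θ = 24.39°; offset = 13.7·tan 24.39° = 6.2125 m.
Layer 3: sin θ = p·2.60 = 0.5836 → θ = 35.70°; offset = 14.5·tan 35.70° = 10.4201 m.
Summing the layer offsets gives 20.5627 m.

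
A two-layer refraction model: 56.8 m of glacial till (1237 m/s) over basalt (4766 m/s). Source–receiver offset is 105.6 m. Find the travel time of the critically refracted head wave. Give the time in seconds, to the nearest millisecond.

0.111 s

θ_c = arcsin(V₁/V₂) = arcsin(1237/4766) = 15.04°, cos θ_c = 0.9657.
Intercept time tᵢ = 2h cos θ_c / V₁ = 2·56.8·0.9657/1237 = 0.08869 s.
t = x/V₂ + tᵢ = 105.6/4766 + 0.08869 = 0.11084 s.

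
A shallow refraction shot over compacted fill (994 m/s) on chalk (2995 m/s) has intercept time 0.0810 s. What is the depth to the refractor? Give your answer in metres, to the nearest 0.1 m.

42.7 m

h = tᵢ·V₁·V₂ / (2·√(V₂²−V₁²)).
√(V₂²−V₁²) = √(2995² − 994²) = 2825.2 m/s.
h = 0.081 s × 994 × 2995 / (2 × 2825.2) = 42.68 m.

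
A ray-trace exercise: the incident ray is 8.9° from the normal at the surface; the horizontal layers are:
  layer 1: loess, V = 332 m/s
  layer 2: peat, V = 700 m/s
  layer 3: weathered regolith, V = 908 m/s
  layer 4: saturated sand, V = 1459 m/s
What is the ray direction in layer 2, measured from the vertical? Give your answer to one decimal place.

Snell's law across each interface conserves sin θ / V, so sin θ_2 = V_2·sin θ₁/V₁.
sin θ_2 = 700 × sin 8.9° / 332 = 0.3262.
θ_2 = 19.04° from the vertical.

19.0°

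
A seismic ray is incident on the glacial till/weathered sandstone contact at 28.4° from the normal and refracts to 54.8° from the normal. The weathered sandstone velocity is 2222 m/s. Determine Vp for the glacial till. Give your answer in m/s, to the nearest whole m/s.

1293 m/s

sin 28.4° = 0.4756; sin 54.8° = 0.8171.
V₁ = V₂·(sin θ₁/sin θ₂) = 2222·(0.4756/0.8171) = 1293.33 m/s.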